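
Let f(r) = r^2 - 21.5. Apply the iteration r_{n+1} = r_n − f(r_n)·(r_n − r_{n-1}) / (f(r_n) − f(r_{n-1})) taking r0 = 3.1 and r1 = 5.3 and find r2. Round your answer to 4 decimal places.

f(3.1) = -11.890000, f(5.3) = 6.590000
r2 = 5.300000 − 6.590000·(5.300000 − 3.100000) / (6.590000 − (-11.890000)) = 5.300000 − (14.498000)/(18.480000) = 4.515476

4.5155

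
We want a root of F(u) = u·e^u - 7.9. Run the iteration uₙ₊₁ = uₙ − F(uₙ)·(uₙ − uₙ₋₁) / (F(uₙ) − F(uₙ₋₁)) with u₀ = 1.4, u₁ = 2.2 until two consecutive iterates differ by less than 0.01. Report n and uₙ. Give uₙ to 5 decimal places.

n = 5, uₙ = 1.59804

F(1.4) = -2.2227200, F(2.2) = 11.9550297
u₂ = 2.2000000 − 11.9550297·(0.8000000)/(14.1777497) = 1.5254202;  |Δ| = 0.6745798
F(1.5254202) = -0.8875293
u₃ = 1.5254202 − (-0.8875293)·(-0.6745798)/(-12.8425590) = 1.5720394;  |Δ| = 0.0466192
F(1.5720394) = -0.3283343
u₄ = 1.5720394 − (-0.3283343)·(0.0466192)/(0.5591949) = 1.5994120;  |Δ| = 0.0273727
F(1.5994120) = 0.0172833
u₅ = 1.5994120 − 0.0172833·(0.0273727)/(0.3456177) = 1.5980432;  |Δ| = 0.0013688
|u₅ − u₄| = 0.0013688 < 0.01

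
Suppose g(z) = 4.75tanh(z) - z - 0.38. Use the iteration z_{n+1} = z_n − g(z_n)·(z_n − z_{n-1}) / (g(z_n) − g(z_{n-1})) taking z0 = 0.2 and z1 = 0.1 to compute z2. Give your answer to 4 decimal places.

g(0.2) = 0.357533, g(0.1) = -0.006577
z2 = 0.100000 − (-0.006577)·(0.100000 − 0.200000) / (-0.006577 − 0.357533) = 0.100000 − (0.000658)/(-0.364110) = 0.101806

0.1018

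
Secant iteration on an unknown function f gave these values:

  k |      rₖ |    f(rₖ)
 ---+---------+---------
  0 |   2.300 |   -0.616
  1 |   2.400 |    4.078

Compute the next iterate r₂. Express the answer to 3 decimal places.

r₂ = 2.400 − 4.078·(2.400 − 2.300) / (4.078 − (-0.616))
   = 2.400 − (0.40780)/(4.69400) = 2.31312

2.313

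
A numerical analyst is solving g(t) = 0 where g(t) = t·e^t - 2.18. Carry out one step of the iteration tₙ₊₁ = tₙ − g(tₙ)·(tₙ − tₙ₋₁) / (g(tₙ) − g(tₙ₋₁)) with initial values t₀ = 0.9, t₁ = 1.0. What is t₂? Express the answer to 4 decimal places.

g(0.9) = 0.033643, g(1.0) = 0.538282
t₂ = 1.000000 − 0.538282·(1.000000 − 0.900000) / (0.538282 − 0.033643) = 1.000000 − (0.053828)/(0.504639) = 0.893333

0.8933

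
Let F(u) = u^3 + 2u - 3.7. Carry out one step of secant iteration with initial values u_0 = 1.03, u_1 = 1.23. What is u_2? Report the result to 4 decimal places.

F(1.03) = -0.547273, F(1.23) = 0.620867
u_2 = 1.230000 − 0.620867·(1.230000 − 1.030000) / (0.620867 − (-0.547273)) = 1.230000 − (0.124173)/(1.168140) = 1.123700

1.1237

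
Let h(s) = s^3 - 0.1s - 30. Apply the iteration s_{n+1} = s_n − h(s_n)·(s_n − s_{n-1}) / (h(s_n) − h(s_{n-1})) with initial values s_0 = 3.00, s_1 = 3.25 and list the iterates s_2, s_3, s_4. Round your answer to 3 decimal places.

h(3.00) = -3.30000, h(3.25) = 4.00312
s_2 = 3.25000 − 4.00312·(3.25000 − 3.00000) / (4.00312 − (-3.30000)) = 3.25000 − (1.00078)/(7.30312) = 3.11297
h(3.11297) = -0.14494
s_3 = 3.11297 − (-0.14494)·(3.11297 − 3.25000) / (-0.14494 − 4.00312) = 3.11297 − (0.01986)/(-4.14807) = 3.11775
h(3.11775) = -0.00600
s_4 = 3.11775 − (-0.00600)·(3.11775 − 3.11297) / (-0.00600 − (-0.14494)) = 3.11775 − (-0.00003)/(0.13894) = 3.11796

3.113, 3.118, 3.118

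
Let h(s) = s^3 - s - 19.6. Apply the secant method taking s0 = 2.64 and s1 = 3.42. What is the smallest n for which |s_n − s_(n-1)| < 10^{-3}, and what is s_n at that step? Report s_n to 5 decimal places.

n = 5, s_n = 2.81975

h(2.64) = -3.8402560, h(3.42) = 16.9816880
s2 = 3.4200000 − 16.9816880·(0.7800000)/(20.8219440) = 2.7838578;  |Δ| = 0.6361422
h(2.7838578) = -0.8093371
s3 = 2.7838578 − (-0.8093371)·(-0.6361422)/(-17.7910251) = 2.8127968;  |Δ| = 0.0289389
h(2.8127968) = -0.1584390
s4 = 2.8127968 − (-0.1584390)·(0.0289389)/(0.6508981) = 2.8198410;  |Δ| = 0.0070442
h(2.8198410) = 0.0021334
s5 = 2.8198410 − 0.0021334·(0.0070442)/(0.1605724) = 2.8197474;  |Δ| = 0.0000936
|s5 − s4| = 0.0000936 < 10^{-3}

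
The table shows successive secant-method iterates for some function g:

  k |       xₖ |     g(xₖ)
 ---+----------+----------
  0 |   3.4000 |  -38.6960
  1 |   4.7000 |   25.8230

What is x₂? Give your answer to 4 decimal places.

x₂ = 4.7000 − 25.8230·(4.7000 − 3.4000) / (25.8230 − (-38.6960))
   = 4.7000 − (33.569900)/(64.519000) = 4.179690

4.1797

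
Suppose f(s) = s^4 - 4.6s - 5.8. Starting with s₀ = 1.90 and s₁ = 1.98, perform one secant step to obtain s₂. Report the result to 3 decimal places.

f(1.90) = -1.50790, f(1.98) = 0.46154
s₂ = 1.98000 − 0.46154·(1.98000 − 1.90000) / (0.46154 − (-1.50790)) = 1.98000 − (0.03692)/(1.96944) = 1.96125

1.961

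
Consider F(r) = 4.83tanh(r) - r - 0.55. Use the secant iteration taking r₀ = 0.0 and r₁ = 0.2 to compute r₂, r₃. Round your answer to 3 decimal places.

F(0.0) = -0.55000, F(0.2) = 0.20332
r₂ = 0.20000 − 0.20332·(0.20000 − 0.00000) / (0.20332 − (-0.55000)) = 0.20000 − (0.04066)/(0.75332) = 0.14602
F(0.14602) = 0.00429
r₃ = 0.14602 − 0.00429·(0.14602 − 0.20000) / (0.00429 − 0.20332) = 0.14602 − (-0.00023)/(-0.19904) = 0.14486

0.146, 0.145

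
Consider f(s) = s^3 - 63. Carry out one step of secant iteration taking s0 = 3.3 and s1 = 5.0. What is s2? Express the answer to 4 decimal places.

f(3.3) = -27.063000, f(5.0) = 62.000000
s2 = 5.000000 − 62.000000·(5.000000 − 3.300000) / (62.000000 − (-27.063000)) = 5.000000 − (105.400000)/(89.063000) = 3.816568

3.8166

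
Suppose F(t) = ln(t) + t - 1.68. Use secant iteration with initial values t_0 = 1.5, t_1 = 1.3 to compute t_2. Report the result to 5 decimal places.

F(1.5) = 0.2254651, F(1.3) = -0.1176357
t_2 = 1.3000000 − (-0.1176357)·(1.3000000 − 1.5000000) / (-0.1176357 − 0.2254651) = 1.3000000 − (0.0235271)/(-0.3431008) = 1.3685721

1.36857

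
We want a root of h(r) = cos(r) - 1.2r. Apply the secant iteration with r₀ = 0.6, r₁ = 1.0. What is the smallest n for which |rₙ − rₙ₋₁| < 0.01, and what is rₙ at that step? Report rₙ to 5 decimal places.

n = 3, rₙ = 0.65865

h(0.6) = 0.1053356, h(1.0) = -0.6596977
r₂ = 1.0000000 − (-0.6596977)·(0.4000000)/(-0.7650333) = 0.6550750;  |Δ| = 0.3449250
h(0.6550750) = 0.0069122
r₃ = 0.6550750 − 0.0069122·(-0.3449250)/(0.6666098) = 0.6586516;  |Δ| = 0.0035766
|r₃ − r₂| = 0.0035766 < 0.01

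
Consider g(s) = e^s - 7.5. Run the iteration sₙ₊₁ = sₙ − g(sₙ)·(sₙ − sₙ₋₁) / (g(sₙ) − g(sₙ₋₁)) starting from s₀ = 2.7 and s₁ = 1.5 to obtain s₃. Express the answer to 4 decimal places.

2.0630

g(2.7) = 7.379732, g(1.5) = -3.018311
s₂ = 1.500000 − (-3.018311)·(1.500000 − 2.700000) / (-3.018311 − 7.379732) = 1.500000 − (3.621973)/(-10.398043) = 1.848332
g(1.848332) = -1.150779
s₃ = 1.848332 − (-1.150779)·(1.848332 − 1.500000) / (-1.150779 − (-3.018311)) = 1.848332 − (-0.400853)/(1.867532) = 2.062975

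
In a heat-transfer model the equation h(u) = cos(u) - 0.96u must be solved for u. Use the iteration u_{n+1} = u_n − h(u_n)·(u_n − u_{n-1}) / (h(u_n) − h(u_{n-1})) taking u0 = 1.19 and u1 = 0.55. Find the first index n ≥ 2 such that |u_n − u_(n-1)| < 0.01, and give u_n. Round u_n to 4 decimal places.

h(1.19) = -0.770740, h(0.55) = 0.324525
u2 = 0.550000 − 0.324525·(-0.640000)/(1.095265) = 0.739631;  |Δ| = 0.189631
h(0.739631) = 0.028672
u3 = 0.739631 − 0.028672·(0.189631)/(-0.295852) = 0.758008;  |Δ| = 0.018378
h(0.758008) = -0.001482
u4 = 0.758008 − (-0.001482)·(0.018378)/(-0.030154) = 0.757106;  |Δ| = 0.000903
|u4 − u3| = 0.000903 < 0.01

n = 4, u_n = 0.7571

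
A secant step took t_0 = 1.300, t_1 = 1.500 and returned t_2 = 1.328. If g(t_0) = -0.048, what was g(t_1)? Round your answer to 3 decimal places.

0.295

The secant line through (1.300, -0.048) and (1.500, g(t_1)) crosses zero at t_2 = 1.328.
So (1.300, -0.048), (1.500, g(t_1)), (1.328, 0) are collinear:
g(t_1) = -0.048 · (1.500 − 1.328) / (1.300 − 1.328) = -0.048 · (0.17200)/(-0.02800) = 0.29486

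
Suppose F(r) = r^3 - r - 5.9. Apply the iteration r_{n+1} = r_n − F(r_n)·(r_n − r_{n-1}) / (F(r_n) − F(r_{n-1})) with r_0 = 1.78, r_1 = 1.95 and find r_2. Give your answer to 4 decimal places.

F(1.78) = -2.040248, F(1.95) = -0.435125
r_2 = 1.950000 − (-0.435125)·(1.950000 − 1.780000) / (-0.435125 − (-2.040248)) = 1.950000 − (-0.073971)/(1.605123) = 1.996084

1.9961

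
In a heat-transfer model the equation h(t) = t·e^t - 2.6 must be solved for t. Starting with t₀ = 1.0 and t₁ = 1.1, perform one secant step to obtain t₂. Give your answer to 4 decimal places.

h(1.0) = 0.118282, h(1.1) = 0.704583
t₂ = 1.100000 − 0.704583·(1.100000 − 1.000000) / (0.704583 − 0.118282) = 1.100000 − (0.070458)/(0.586301) = 0.979826

0.9798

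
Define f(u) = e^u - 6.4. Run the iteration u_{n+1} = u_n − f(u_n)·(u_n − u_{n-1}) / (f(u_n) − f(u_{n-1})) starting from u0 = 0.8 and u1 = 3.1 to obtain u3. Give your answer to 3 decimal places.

1.555

f(0.8) = -4.17446, f(3.1) = 15.79795
u2 = 3.10000 − 15.79795·(3.10000 − 0.80000) / (15.79795 − (-4.17446)) = 3.10000 − (36.33529)/(19.97241) = 1.28073
f(1.28073) = -2.80075
u3 = 1.28073 − (-2.80075)·(1.28073 − 3.10000) / (-2.80075 − 15.79795) = 1.28073 − (5.09533)/(-18.59870) = 1.55469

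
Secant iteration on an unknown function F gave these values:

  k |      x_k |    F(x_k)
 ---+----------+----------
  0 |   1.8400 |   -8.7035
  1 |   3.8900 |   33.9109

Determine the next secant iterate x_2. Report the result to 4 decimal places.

x_2 = 3.8900 − 33.9109·(3.8900 − 1.8400) / (33.9109 − (-8.7035))
   = 3.8900 − (69.517345)/(42.614400) = 2.258689

2.2587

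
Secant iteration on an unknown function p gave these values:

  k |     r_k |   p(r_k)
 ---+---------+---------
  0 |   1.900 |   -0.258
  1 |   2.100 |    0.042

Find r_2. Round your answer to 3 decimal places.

r_2 = 2.100 − 0.042·(2.100 − 1.900) / (0.042 − (-0.258))
   = 2.100 − (0.00840)/(0.30000) = 2.07200

2.072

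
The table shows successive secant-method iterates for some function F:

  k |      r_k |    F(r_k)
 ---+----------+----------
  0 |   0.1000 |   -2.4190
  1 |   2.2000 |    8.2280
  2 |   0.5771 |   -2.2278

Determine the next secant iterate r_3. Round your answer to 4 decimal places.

0.9229

r_3 = 0.5771 − (-2.2278)·(0.5771 − 2.2000) / (-2.2278 − 8.2280)
   = 0.5771 − (3.615497)/(-10.455800) = 0.922889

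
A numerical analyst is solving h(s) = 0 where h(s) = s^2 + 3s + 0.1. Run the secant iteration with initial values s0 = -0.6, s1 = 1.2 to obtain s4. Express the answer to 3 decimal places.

h(-0.6) = -1.34000, h(1.2) = 5.14000
s2 = 1.20000 − 5.14000·(1.20000 − (-0.60000)) / (5.14000 − (-1.34000)) = 1.20000 − (9.25200)/(6.48000) = -0.22778
h(-0.22778) = -0.53145
s3 = -0.22778 − (-0.53145)·(-0.22778 − 1.20000) / (-0.53145 − 5.14000) = -0.22778 − (0.75879)/(-5.67145) = -0.09399
h(-0.09399) = -0.17312
s4 = -0.09399 − (-0.17312)·(-0.09399 − (-0.22778)) / (-0.17312 − (-0.53145)) = -0.09399 − (-0.02316)/(0.35833) = -0.02934

-0.029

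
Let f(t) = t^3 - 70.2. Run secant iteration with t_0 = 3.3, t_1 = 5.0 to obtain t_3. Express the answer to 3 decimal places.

f(3.3) = -34.26300, f(5.0) = 54.80000
t_2 = 5.00000 − 54.80000·(5.00000 − 3.30000) / (54.80000 − (-34.26300)) = 5.00000 − (93.16000)/(89.06300) = 3.95400
f(3.95400) = -8.38276
t_3 = 3.95400 − (-8.38276)·(3.95400 − 5.00000) / (-8.38276 − 54.80000) = 3.95400 − (8.76838)/(-63.18276) = 4.09278

4.093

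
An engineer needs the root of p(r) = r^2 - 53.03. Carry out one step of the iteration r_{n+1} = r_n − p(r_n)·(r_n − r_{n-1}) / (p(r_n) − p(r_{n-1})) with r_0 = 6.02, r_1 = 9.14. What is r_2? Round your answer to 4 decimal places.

7.1275

p(6.02) = -16.789600, p(9.14) = 30.509600
r_2 = 9.140000 − 30.509600·(9.140000 − 6.020000) / (30.509600 − (-16.789600)) = 9.140000 − (95.189952)/(47.299200) = 7.127493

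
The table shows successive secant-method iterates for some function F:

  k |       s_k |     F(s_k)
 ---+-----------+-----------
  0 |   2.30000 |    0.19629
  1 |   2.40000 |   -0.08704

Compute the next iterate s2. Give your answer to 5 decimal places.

s2 = 2.40000 − (-0.08704)·(2.40000 − 2.30000) / (-0.08704 − 0.19629)
   = 2.40000 − (-0.0087040)/(-0.2833300) = 2.3692796

2.36928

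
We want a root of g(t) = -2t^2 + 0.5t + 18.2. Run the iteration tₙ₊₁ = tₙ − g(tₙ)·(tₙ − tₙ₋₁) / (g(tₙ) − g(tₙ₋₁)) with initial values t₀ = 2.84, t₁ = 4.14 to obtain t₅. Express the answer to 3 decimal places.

3.144

g(2.84) = 3.48880, g(4.14) = -14.00920
t₂ = 4.14000 − (-14.00920)·(4.14000 − 2.84000) / (-14.00920 − 3.48880) = 4.14000 − (-18.21196)/(-17.49800) = 3.09920
g(3.09920) = 0.53955
t₃ = 3.09920 − 0.53955·(3.09920 − 4.14000) / (0.53955 − (-14.00920)) = 3.09920 − (-0.56156)/(14.54875) = 3.13780
g(3.13780) = 0.07737
t₄ = 3.13780 − 0.07737·(3.13780 − 3.09920) / (0.07737 − 0.53955) = 3.13780 − (0.00299)/(-0.46218) = 3.14426
g(3.14426) = -0.00058
t₅ = 3.14426 − (-0.00058)·(3.14426 − 3.13780) / (-0.00058 − 0.07737) = 3.14426 − (0.00000)/(-0.07795) = 3.14421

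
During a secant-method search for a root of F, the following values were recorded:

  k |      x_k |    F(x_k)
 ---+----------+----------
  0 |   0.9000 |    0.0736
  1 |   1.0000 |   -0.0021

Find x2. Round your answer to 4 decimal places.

0.9972

x2 = 1.0000 − (-0.0021)·(1.0000 − 0.9000) / (-0.0021 − 0.0736)
   = 1.0000 − (-0.000210)/(-0.075700) = 0.997226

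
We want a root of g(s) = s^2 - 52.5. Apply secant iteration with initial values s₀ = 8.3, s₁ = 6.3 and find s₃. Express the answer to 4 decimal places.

7.2505

g(8.3) = 16.390000, g(6.3) = -12.810000
s₂ = 6.300000 − (-12.810000)·(6.300000 − 8.300000) / (-12.810000 − 16.390000) = 6.300000 − (25.620000)/(-29.200000) = 7.177397
g(7.177397) = -0.984969
s₃ = 7.177397 − (-0.984969)·(7.177397 − 6.300000) / (-0.984969 − (-12.810000)) = 7.177397 − (-0.864209)/(11.825031) = 7.250480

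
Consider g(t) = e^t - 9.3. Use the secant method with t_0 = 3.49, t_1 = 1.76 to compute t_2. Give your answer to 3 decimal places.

g(3.49) = 23.48595, g(1.76) = -3.48756
t_2 = 1.76000 − (-3.48756)·(1.76000 − 3.49000) / (-3.48756 − 23.48595) = 1.76000 − (6.03348)/(-26.97351) = 1.98368

1.984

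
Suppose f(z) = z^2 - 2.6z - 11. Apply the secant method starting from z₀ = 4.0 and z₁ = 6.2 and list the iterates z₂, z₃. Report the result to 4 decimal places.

4.7105, 4.8379

f(4.0) = -5.400000, f(6.2) = 11.320000
z₂ = 6.200000 − 11.320000·(6.200000 − 4.000000) / (11.320000 − (-5.400000)) = 6.200000 − (24.904000)/(16.720000) = 4.710526
f(4.710526) = -1.058310
z₃ = 4.710526 − (-1.058310)·(4.710526 − 6.200000) / (-1.058310 − 11.320000) = 4.710526 − (1.576325)/(-12.378310) = 4.837872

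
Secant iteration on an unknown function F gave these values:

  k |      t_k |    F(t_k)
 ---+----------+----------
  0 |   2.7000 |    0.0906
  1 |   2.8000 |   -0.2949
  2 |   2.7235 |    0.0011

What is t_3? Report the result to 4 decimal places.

2.7238

t_3 = 2.7235 − 0.0011·(2.7235 − 2.8000) / (0.0011 − (-0.2949))
   = 2.7235 − (-0.000084)/(0.296000) = 2.723784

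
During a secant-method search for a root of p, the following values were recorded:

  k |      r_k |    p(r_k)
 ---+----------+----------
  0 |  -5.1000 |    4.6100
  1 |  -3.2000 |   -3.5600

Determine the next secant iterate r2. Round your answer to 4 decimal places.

-4.0279

r2 = -3.2000 − (-3.5600)·(-3.2000 − (-5.1000)) / (-3.5600 − 4.6100)
   = -3.2000 − (-6.764000)/(-8.170000) = -4.027907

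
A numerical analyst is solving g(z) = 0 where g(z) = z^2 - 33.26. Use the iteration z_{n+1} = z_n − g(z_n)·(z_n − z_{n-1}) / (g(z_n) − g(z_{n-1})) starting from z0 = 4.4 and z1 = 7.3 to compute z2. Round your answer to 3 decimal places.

g(4.4) = -13.90000, g(7.3) = 20.03000
z2 = 7.30000 − 20.03000·(7.30000 − 4.40000) / (20.03000 − (-13.90000)) = 7.30000 − (58.08700)/(33.93000) = 5.58803

5.588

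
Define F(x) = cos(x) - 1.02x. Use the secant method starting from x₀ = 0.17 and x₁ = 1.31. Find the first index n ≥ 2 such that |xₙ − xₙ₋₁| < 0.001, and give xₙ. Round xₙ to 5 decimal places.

n = 5, xₙ = 0.73034

F(0.17) = 0.8121848, F(1.31) = -1.0783500
x₂ = 1.3100000 − (-1.0783500)·(1.1400000)/(-1.8905347) = 0.6597507;  |Δ| = 0.6502493
F(0.6597507) = 0.1171994
x₃ = 0.6597507 − 0.1171994·(-0.6502493)/(1.1955494) = 0.7234944;  |Δ| = 0.0637438
F(0.7234944) = 0.0115326
x₄ = 0.7234944 − 0.0115326·(0.0637438)/(-0.1056668) = 0.7304515;  |Δ| = 0.0069571
F(0.7304515) = -0.0001874
x₅ = 0.7304515 − (-0.0001874)·(0.0069571)/(-0.0117200) = 0.7303403;  |Δ| = 0.0001112
|x₅ − x₄| = 0.0001112 < 0.001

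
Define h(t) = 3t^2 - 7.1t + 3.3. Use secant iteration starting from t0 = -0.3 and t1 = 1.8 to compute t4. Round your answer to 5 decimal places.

h(-0.3) = 5.7000000, h(1.8) = 0.2400000
t2 = 1.8000000 − 0.2400000·(1.8000000 − (-0.3000000)) / (0.2400000 − 5.7000000) = 1.8000000 − (0.5040000)/(-5.4600000) = 1.8923077
h(1.8923077) = 0.6071006
t3 = 1.8923077 − 0.6071006·(1.8923077 − 1.8000000) / (0.6071006 − 0.2400000) = 1.8923077 − (0.0560401)/(0.3671006) = 1.7396518
h(1.7396518) = 0.0276375
t4 = 1.7396518 − 0.0276375·(1.7396518 − 1.8923077) / (0.0276375 − 0.6071006) = 1.7396518 − (-0.0042190)/(-0.5794631) = 1.7323709

1.73237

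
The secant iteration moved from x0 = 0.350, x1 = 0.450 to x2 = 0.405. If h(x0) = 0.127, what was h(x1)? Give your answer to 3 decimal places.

-0.104

The secant line through (0.350, 0.127) and (0.450, h(x1)) crosses zero at x2 = 0.405.
So (0.350, 0.127), (0.450, h(x1)), (0.405, 0) are collinear:
h(x1) = 0.127 · (0.450 − 0.405) / (0.350 − 0.405) = 0.127 · (0.04500)/(-0.05500) = -0.10391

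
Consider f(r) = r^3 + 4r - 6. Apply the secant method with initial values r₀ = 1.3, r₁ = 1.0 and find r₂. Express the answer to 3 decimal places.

f(1.3) = 1.39700, f(1.0) = -1.00000
r₂ = 1.00000 − (-1.00000)·(1.00000 − 1.30000) / (-1.00000 − 1.39700) = 1.00000 − (0.30000)/(-2.39700) = 1.12516

1.125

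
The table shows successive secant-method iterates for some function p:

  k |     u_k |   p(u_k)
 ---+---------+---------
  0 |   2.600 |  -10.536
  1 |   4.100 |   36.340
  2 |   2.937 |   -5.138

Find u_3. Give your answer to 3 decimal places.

3.081

u_3 = 2.937 − (-5.138)·(2.937 − 4.100) / (-5.138 − 36.340)
   = 2.937 − (5.97549)/(-41.47800) = 3.08106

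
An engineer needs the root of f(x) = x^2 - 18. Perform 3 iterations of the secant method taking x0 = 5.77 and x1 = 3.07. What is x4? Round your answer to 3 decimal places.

f(5.77) = 15.29290, f(3.07) = -8.57510
x2 = 3.07000 − (-8.57510)·(3.07000 − 5.77000) / (-8.57510 − 15.29290) = 3.07000 − (23.15277)/(-23.86800) = 4.04003
f(4.04003) = -1.67813
x3 = 4.04003 − (-1.67813)·(4.04003 − 3.07000) / (-1.67813 − (-8.57510)) = 4.04003 − (-1.62784)/(6.89697) = 4.27606
f(4.27606) = 0.28466
x4 = 4.27606 − 0.28466·(4.27606 − 4.04003) / (0.28466 − (-1.67813)) = 4.27606 − (0.06719)/(1.96278) = 4.24183

4.242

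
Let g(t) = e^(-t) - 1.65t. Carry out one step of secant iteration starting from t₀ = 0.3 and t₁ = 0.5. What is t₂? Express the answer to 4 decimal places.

g(0.3) = 0.245818, g(0.5) = -0.218469
t₂ = 0.500000 − (-0.218469)·(0.500000 − 0.300000) / (-0.218469 − 0.245818) = 0.500000 − (-0.043694)/(-0.464288) = 0.405891

0.4059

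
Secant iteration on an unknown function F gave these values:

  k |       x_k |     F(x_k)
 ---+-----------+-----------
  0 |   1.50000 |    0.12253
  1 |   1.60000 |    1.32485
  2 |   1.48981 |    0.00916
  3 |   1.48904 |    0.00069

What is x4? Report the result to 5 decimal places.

x4 = 1.48904 − 0.00069·(1.48904 − 1.48981) / (0.00069 − 0.00916)
   = 1.48904 − (-0.0000005)/(-0.0084700) = 1.4889773

1.48898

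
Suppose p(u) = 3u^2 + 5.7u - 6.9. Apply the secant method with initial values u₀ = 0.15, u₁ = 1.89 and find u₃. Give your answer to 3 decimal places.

p(0.15) = -5.97750, p(1.89) = 14.58930
u₂ = 1.89000 − 14.58930·(1.89000 − 0.15000) / (14.58930 − (-5.97750)) = 1.89000 − (25.38538)/(20.56680) = 0.65571
p(0.65571) = -1.87258
u₃ = 0.65571 − (-1.87258)·(0.65571 − 1.89000) / (-1.87258 − 14.58930) = 0.65571 − (2.31131)/(-16.46188) = 0.79611

0.796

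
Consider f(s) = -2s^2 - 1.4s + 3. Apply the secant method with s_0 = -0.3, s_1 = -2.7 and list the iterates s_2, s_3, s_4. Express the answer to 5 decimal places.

f(-0.3) = 3.2400000, f(-2.7) = -7.8000000
s_2 = -2.7000000 − (-7.8000000)·(-2.7000000 − (-0.3000000)) / (-7.8000000 − 3.2400000) = -2.7000000 − (18.7200000)/(-11.0400000) = -1.0043478
f(-1.0043478) = 2.3886578
s_3 = -1.0043478 − 2.3886578·(-1.0043478 − (-2.7000000)) / (2.3886578 − (-7.8000000)) = -1.0043478 − (4.0503329)/(10.1886578) = -1.4018813
f(-1.4018813) = 1.0320913
s_4 = -1.4018813 − 1.0320913·(-1.4018813 − (-1.0043478)) / (1.0320913 − 2.3886578) = -1.4018813 − (-0.4102909)/(-1.3565665) = -1.7043294

-1.00435, -1.40188, -1.70433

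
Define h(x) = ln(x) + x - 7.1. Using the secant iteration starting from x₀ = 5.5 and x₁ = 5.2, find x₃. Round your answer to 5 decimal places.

5.41148

h(5.5) = 0.1047481, h(5.2) = -0.2513414
x₂ = 5.2000000 − (-0.2513414)·(5.2000000 − 5.5000000) / (-0.2513414 − 0.1047481) = 5.2000000 − (0.0754024)/(-0.3560895) = 5.4117513
h(5.4117513) = 0.0003241
x₃ = 5.4117513 − 0.0003241·(5.4117513 − 5.2000000) / (0.0003241 − (-0.2513414)) = 5.4117513 − (0.0000686)/(0.2516654) = 5.4114786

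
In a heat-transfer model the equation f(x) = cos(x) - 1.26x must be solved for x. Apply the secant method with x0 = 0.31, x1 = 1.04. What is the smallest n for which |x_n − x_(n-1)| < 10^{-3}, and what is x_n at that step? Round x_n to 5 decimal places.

n = 5, x_n = 0.63768

f(0.31) = 0.5617336, f(1.04) = -0.8041797
x2 = 1.0400000 − (-0.8041797)·(0.7300000)/(-1.3659133) = 0.6102134;  |Δ| = 0.4297866
f(0.6102134) = 0.0506568
x3 = 0.6102134 − 0.0506568·(-0.4297866)/(0.8548366) = 0.6356822;  |Δ| = 0.0254688
f(0.6356822) = 0.0037073
x4 = 0.6356822 − 0.0037073·(0.0254688)/(-0.0469495) = 0.6376933;  |Δ| = 0.0020111
f(0.6376933) = -0.0000224
x5 = 0.6376933 − (-0.0000224)·(0.0020111)/(-0.0037297) = 0.6376812;  |Δ| = 0.0000121
|x5 − x4| = 0.0000121 < 10^{-3}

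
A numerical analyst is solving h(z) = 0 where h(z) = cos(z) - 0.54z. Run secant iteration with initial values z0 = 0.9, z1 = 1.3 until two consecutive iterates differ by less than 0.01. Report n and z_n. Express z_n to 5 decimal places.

n = 3, z_n = 0.99998

h(0.9) = 0.1356100, h(1.3) = -0.4345012
z2 = 1.3000000 − (-0.4345012)·(0.4000000)/(-0.5701111) = 0.9951463;  |Δ| = 0.3048537
h(0.9951463) = 0.0070011
z3 = 0.9951463 − 0.0070011·(-0.3048537)/(0.4415023) = 0.9999806;  |Δ| = 0.0048342
|z3 − z2| = 0.0048342 < 0.01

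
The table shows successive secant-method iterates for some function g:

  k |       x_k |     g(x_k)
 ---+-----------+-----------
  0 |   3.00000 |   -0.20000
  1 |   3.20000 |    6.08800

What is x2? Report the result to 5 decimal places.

3.00636

x2 = 3.20000 − 6.08800·(3.20000 − 3.00000) / (6.08800 − (-0.20000))
   = 3.20000 − (1.2176000)/(6.2880000) = 3.0063613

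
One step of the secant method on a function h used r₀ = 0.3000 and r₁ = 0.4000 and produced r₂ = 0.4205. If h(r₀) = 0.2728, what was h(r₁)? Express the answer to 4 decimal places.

0.0464

The secant line through (0.3000, 0.2728) and (0.4000, h(r₁)) crosses zero at r₂ = 0.4205.
So (0.3000, 0.2728), (0.4000, h(r₁)), (0.4205, 0) are collinear:
h(r₁) = 0.2728 · (0.4000 − 0.4205) / (0.3000 − 0.4205) = 0.2728 · (-0.020500)/(-0.120500) = 0.046410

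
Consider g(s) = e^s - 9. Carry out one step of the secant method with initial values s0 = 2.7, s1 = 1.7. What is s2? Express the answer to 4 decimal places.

g(2.7) = 5.879732, g(1.7) = -3.526053
s2 = 1.700000 − (-3.526053)·(1.700000 − 2.700000) / (-3.526053 − 5.879732) = 1.700000 − (3.526053)/(-9.405784) = 2.074881

2.0749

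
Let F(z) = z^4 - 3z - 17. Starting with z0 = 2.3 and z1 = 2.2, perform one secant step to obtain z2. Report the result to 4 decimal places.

2.2041

F(2.3) = 4.084100, F(2.2) = -0.174400
z2 = 2.200000 − (-0.174400)·(2.200000 − 2.300000) / (-0.174400 − 4.084100) = 2.200000 − (0.017440)/(-4.258500) = 2.204095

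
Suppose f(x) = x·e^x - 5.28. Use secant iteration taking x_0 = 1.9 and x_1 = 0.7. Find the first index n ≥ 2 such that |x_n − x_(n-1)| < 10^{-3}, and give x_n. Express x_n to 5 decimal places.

f(1.9) = 7.4231994, f(0.7) = -3.8703731
x_2 = 0.7000000 − (-3.8703731)·(-1.2000000)/(-11.2935725) = 1.1112470;  |Δ| = 0.4112470
f(1.1112470) = -1.9038710
x_3 = 1.1112470 − (-1.9038710)·(0.4112470)/(1.9665021) = 1.5093962;  |Δ| = 0.3981492
f(1.5093962) = 1.5485057
x_4 = 1.5093962 − 1.5485057·(0.3981492)/(3.4523767) = 1.3308130;  |Δ| = 0.1785831
f(1.3308130) = -0.2440454
x_5 = 1.3308130 − (-0.2440454)·(-0.1785831)/(-1.7925511) = 1.3551261;  |Δ| = 0.0243131
f(1.3551261) = -0.0258376
x_6 = 1.3551261 − (-0.0258376)·(0.0243131)/(0.2182078) = 1.3580050;  |Δ| = 0.0028789
f(1.3580050) = 0.0005045
x_7 = 1.3580050 − 0.0005045·(0.0028789)/(0.0263421) = 1.3579498;  |Δ| = 0.0000551
|x_7 − x_6| = 0.0000551 < 10^{-3}

n = 7, x_n = 1.35795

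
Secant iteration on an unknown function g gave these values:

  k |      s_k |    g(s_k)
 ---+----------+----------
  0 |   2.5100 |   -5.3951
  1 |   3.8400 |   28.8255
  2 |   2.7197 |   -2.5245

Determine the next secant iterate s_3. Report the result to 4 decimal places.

2.8099

s_3 = 2.7197 − (-2.5245)·(2.7197 − 3.8400) / (-2.5245 − 28.8255)
   = 2.7197 − (2.828197)/(-31.350000) = 2.809914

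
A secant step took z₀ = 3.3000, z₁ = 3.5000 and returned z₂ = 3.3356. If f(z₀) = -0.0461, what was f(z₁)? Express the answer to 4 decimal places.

The secant line through (3.3000, -0.0461) and (3.5000, f(z₁)) crosses zero at z₂ = 3.3356.
So (3.3000, -0.0461), (3.5000, f(z₁)), (3.3356, 0) are collinear:
f(z₁) = -0.0461 · (3.5000 − 3.3356) / (3.3000 − 3.3356) = -0.0461 · (0.164400)/(-0.035600) = 0.212889

0.2129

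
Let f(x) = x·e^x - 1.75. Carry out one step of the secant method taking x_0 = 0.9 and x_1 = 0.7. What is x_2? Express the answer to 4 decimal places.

0.7847

f(0.9) = 0.463643, f(0.7) = -0.340373
x_2 = 0.700000 − (-0.340373)·(0.700000 − 0.900000) / (-0.340373 − 0.463643) = 0.700000 − (0.068075)/(-0.804016) = 0.784668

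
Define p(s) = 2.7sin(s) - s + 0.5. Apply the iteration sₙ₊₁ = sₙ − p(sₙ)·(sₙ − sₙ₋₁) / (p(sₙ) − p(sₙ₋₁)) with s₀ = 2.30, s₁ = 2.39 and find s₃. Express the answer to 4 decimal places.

2.3743

p(2.30) = 0.213404, p(2.39) = -0.046431
s₂ = 2.390000 − (-0.046431)·(2.390000 − 2.300000) / (-0.046431 − 0.213404) = 2.390000 − (-0.004179)/(-0.259835) = 2.373917
p(2.373917) = 0.001136
s₃ = 2.373917 − 0.001136·(2.373917 − 2.390000) / (0.001136 − (-0.046431)) = 2.373917 − (-0.000018)/(0.047568) = 2.374302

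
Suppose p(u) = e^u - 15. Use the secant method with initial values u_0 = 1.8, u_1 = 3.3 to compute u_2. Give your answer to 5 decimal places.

2.43740

p(1.8) = -8.9503525, p(3.3) = 12.1126389
u_2 = 3.3000000 − 12.1126389·(3.3000000 − 1.8000000) / (12.1126389 − (-8.9503525)) = 3.3000000 − (18.1689584)/(21.0629915) = 2.4373990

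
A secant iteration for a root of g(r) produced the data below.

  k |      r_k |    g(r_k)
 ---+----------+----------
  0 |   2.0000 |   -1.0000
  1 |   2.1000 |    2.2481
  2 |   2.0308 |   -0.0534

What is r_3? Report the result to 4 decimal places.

r_3 = 2.0308 − (-0.0534)·(2.0308 − 2.1000) / (-0.0534 − 2.2481)
   = 2.0308 − (0.003695)/(-2.301500) = 2.032406

2.0324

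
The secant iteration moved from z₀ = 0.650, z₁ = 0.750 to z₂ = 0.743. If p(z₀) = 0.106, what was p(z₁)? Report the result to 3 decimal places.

The secant line through (0.650, 0.106) and (0.750, p(z₁)) crosses zero at z₂ = 0.743.
So (0.650, 0.106), (0.750, p(z₁)), (0.743, 0) are collinear:
p(z₁) = 0.106 · (0.750 − 0.743) / (0.650 − 0.743) = 0.106 · (0.00700)/(-0.09300) = -0.00798

-0.008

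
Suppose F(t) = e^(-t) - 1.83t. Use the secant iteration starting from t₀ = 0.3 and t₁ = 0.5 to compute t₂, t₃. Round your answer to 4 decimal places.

0.3767, 0.3754

F(0.3) = 0.191818, F(0.5) = -0.308469
t₂ = 0.500000 − (-0.308469)·(0.500000 − 0.300000) / (-0.308469 − 0.191818) = 0.500000 − (-0.061694)/(-0.500288) = 0.376683
F(0.376683) = -0.003197
t₃ = 0.376683 − (-0.003197)·(0.376683 − 0.500000) / (-0.003197 − (-0.308469)) = 0.376683 − (0.000394)/(0.305273) = 0.375392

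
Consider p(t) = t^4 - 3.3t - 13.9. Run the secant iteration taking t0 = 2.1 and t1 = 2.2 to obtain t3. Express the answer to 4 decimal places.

p(2.1) = -1.381900, p(2.2) = 2.265600
t2 = 2.200000 − 2.265600·(2.200000 − 2.100000) / (2.265600 − (-1.381900)) = 2.200000 − (0.226560)/(3.647500) = 2.137886
p(2.137886) = -0.065029
t3 = 2.137886 − (-0.065029)·(2.137886 − 2.200000) / (-0.065029 − 2.265600) = 2.137886 − (0.004039)/(-2.330629) = 2.139619

2.1396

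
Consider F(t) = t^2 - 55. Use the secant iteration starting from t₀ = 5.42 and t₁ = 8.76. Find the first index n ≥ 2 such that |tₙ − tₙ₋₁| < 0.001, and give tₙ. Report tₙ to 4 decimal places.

n = 5, tₙ = 7.4162

F(5.42) = -25.623600, F(8.76) = 21.737600
t₂ = 8.760000 − 21.737600·(3.340000)/(47.361200) = 7.227024;  |Δ| = 1.532976
F(7.227024) = -2.770124
t₃ = 7.227024 − (-2.770124)·(-1.532976)/(-24.507724) = 7.400297;  |Δ| = 0.173273
F(7.400297) = -0.235600
t₄ = 7.400297 − (-0.235600)·(0.173273)/(2.534524) = 7.416404;  |Δ| = 0.016107
F(7.416404) = 0.003050
t₅ = 7.416404 − 0.003050·(0.016107)/(0.238650) = 7.416198;  |Δ| = 0.000206
|t₅ − t₄| = 0.000206 < 0.001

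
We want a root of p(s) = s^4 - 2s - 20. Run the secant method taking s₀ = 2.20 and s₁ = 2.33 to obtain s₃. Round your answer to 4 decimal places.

2.2235

p(2.20) = -0.974400, p(2.33) = 4.812955
s₂ = 2.330000 − 4.812955·(2.330000 − 2.200000) / (4.812955 − (-0.974400)) = 2.330000 − (0.625684)/(5.787355) = 2.221888
p(2.221888) = -0.071929
s₃ = 2.221888 − (-0.071929)·(2.221888 − 2.330000) / (-0.071929 − 4.812955) = 2.221888 − (0.007776)/(-4.884884) = 2.223480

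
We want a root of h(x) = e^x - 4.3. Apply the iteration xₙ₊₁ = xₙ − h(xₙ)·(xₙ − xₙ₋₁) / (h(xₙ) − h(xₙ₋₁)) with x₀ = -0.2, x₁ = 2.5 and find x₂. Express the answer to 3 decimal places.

0.627

h(-0.2) = -3.48127, h(2.5) = 7.88249
x₂ = 2.50000 − 7.88249·(2.50000 − (-0.20000)) / (7.88249 − (-3.48127)) = 2.50000 − (21.28273)/(11.36376) = 0.62714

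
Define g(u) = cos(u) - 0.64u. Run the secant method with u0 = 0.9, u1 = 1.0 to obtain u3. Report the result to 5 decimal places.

g(0.9) = 0.0456100, g(1.0) = -0.0996977
u2 = 1.0000000 − (-0.0996977)·(1.0000000 − 0.9000000) / (-0.0996977 − 0.0456100) = 1.0000000 − (-0.0099698)/(-0.1453077) = 0.9313886
g(0.9313886) = 0.0006316
u3 = 0.9313886 − 0.0006316·(0.9313886 − 1.0000000) / (0.0006316 − (-0.0996977)) = 0.9313886 − (-0.0000433)/(0.1003293) = 0.9318205

0.93182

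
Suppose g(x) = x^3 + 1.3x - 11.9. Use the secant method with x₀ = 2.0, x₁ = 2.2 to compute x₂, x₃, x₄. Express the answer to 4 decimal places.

2.0894, 2.0935, 2.0937

g(2.0) = -1.300000, g(2.2) = 1.608000
x₂ = 2.200000 − 1.608000·(2.200000 − 2.000000) / (1.608000 − (-1.300000)) = 2.200000 − (0.321600)/(2.908000) = 2.089409
g(2.089409) = -0.062189
x₃ = 2.089409 − (-0.062189)·(2.089409 − 2.200000) / (-0.062189 − 1.608000) = 2.089409 − (0.006878)/(-1.670189) = 2.093526
g(2.093526) = -0.002799
x₄ = 2.093526 − (-0.002799)·(2.093526 − 2.089409) / (-0.002799 − (-0.062189)) = 2.093526 − (-0.000012)/(0.059390) = 2.093720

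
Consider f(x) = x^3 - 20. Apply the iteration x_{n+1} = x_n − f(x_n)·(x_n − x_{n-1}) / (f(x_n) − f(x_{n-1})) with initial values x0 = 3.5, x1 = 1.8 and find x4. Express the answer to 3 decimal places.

f(3.5) = 22.87500, f(1.8) = -14.16800
x2 = 1.80000 − (-14.16800)·(1.80000 − 3.50000) / (-14.16800 − 22.87500) = 1.80000 − (24.08560)/(-37.04300) = 2.45021
f(2.45021) = -5.29016
x3 = 2.45021 − (-5.29016)·(2.45021 − 1.80000) / (-5.29016 − (-14.16800)) = 2.45021 − (-3.43969)/(8.87784) = 2.83765
f(2.83765) = 2.84957
x4 = 2.83765 − 2.84957·(2.83765 − 2.45021) / (2.84957 − (-5.29016)) = 2.83765 − (1.10406)/(8.13973) = 2.70202

2.702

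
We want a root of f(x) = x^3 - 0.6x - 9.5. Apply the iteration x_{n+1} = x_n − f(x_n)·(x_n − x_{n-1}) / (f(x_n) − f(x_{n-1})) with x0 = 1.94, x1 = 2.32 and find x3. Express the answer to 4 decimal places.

f(1.94) = -3.362616, f(2.32) = 1.595168
x2 = 2.320000 − 1.595168·(2.320000 − 1.940000) / (1.595168 − (-3.362616)) = 2.320000 − (0.606164)/(4.957784) = 2.197735
f(2.197735) = -0.203496
x3 = 2.197735 − (-0.203496)·(2.197735 − 2.320000) / (-0.203496 − 1.595168) = 2.197735 − (0.024880)/(-1.798664) = 2.211568

2.2116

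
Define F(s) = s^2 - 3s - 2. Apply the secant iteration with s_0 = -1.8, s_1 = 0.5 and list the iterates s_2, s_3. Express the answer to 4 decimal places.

F(-1.8) = 6.640000, F(0.5) = -3.250000
s_2 = 0.500000 − (-3.250000)·(0.500000 − (-1.800000)) / (-3.250000 − 6.640000) = 0.500000 − (-7.475000)/(-9.890000) = -0.255814
F(-0.255814) = -1.167117
s_3 = -0.255814 − (-1.167117)·(-0.255814 − 0.500000) / (-1.167117 − (-3.250000)) = -0.255814 − (0.882124)/(2.082883) = -0.679325

-0.2558, -0.6793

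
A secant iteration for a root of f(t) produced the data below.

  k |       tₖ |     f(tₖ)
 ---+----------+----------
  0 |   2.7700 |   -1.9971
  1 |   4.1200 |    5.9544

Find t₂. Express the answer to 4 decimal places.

3.1091

t₂ = 4.1200 − 5.9544·(4.1200 − 2.7700) / (5.9544 − (-1.9971))
   = 4.1200 − (8.038440)/(7.951500) = 3.109066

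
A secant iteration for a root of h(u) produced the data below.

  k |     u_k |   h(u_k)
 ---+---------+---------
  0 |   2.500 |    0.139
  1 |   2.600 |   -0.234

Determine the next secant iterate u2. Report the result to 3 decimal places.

u2 = 2.600 − (-0.234)·(2.600 − 2.500) / (-0.234 − 0.139)
   = 2.600 − (-0.02340)/(-0.37300) = 2.53727

2.537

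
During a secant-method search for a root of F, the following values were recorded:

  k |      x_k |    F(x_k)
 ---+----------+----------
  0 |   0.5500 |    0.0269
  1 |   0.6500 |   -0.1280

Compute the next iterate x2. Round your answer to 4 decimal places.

x2 = 0.6500 − (-0.1280)·(0.6500 − 0.5500) / (-0.1280 − 0.0269)
   = 0.6500 − (-0.012800)/(-0.154900) = 0.567366

0.5674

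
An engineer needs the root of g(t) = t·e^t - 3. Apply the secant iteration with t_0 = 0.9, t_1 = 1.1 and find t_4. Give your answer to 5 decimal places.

g(0.9) = -0.7863572, g(1.1) = 0.3045826
t_2 = 1.1000000 − 0.3045826·(1.1000000 − 0.9000000) / (0.3045826 − (-0.7863572)) = 1.1000000 − (0.0609165)/(1.0909398) = 1.0441614
g(1.0441614) = -0.0335216
t_3 = 1.0441614 − (-0.0335216)·(1.0441614 − 1.1000000) / (-0.0335216 − 0.3045826) = 1.0441614 − (0.0018718)/(-0.3381042) = 1.0496976
g(1.0496976) = -0.0012375
t_4 = 1.0496976 − (-0.0012375)·(1.0496976 − 1.0441614) / (-0.0012375 − (-0.0335216)) = 1.0496976 − (-0.0000069)/(0.0322841) = 1.0499098

1.04991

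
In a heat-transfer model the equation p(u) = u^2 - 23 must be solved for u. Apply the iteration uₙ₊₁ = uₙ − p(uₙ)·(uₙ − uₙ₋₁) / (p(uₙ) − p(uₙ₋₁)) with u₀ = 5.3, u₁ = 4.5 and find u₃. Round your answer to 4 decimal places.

4.7963

p(5.3) = 5.090000, p(4.5) = -2.750000
u₂ = 4.500000 − (-2.750000)·(4.500000 − 5.300000) / (-2.750000 − 5.090000) = 4.500000 − (2.200000)/(-7.840000) = 4.780612
p(4.780612) = -0.145747
u₃ = 4.780612 − (-0.145747)·(4.780612 − 4.500000) / (-0.145747 − (-2.750000)) = 4.780612 − (-0.040898)/(2.604253) = 4.796317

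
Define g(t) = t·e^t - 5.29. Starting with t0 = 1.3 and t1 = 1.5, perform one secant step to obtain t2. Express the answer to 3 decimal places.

1.353

g(1.3) = -0.51991, g(1.5) = 1.43253
t2 = 1.50000 − 1.43253·(1.50000 − 1.30000) / (1.43253 − (-0.51991)) = 1.50000 − (0.28651)/(1.95245) = 1.35326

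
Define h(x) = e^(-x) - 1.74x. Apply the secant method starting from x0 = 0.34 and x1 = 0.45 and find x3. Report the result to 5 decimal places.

h(0.34) = 0.1201703, h(0.45) = -0.1453718
x2 = 0.4500000 − (-0.1453718)·(0.4500000 − 0.3400000) / (-0.1453718 − 0.1201703) = 0.4500000 − (-0.0159909)/(-0.2655422) = 0.3897802
h(0.3897802) = -0.0010118
x3 = 0.3897802 − (-0.0010118)·(0.3897802 − 0.4500000) / (-0.0010118 − (-0.1453718)) = 0.3897802 − (0.0000609)/(0.1443601) = 0.3893581

0.38936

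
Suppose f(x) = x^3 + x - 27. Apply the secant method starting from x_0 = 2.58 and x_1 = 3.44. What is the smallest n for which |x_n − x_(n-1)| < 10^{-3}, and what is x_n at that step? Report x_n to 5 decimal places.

f(2.58) = -7.2464880, f(3.44) = 17.1475840
x_2 = 3.4400000 − 17.1475840·(0.8600000)/(24.3940720) = 2.8354711;  |Δ| = 0.6045289
f(2.8354711) = -1.3676359
x_3 = 2.8354711 − (-1.3676359)·(-0.6045289)/(-18.5152199) = 2.8801249;  |Δ| = 0.0446538
f(2.8801249) = -0.2288951
x_4 = 2.8801249 − (-0.2288951)·(0.0446538)/(1.1387408) = 2.8891006;  |Δ| = 0.0089757
f(2.8891006) = 0.0041420
x_5 = 2.8891006 − 0.0041420·(0.0089757)/(0.2330371) = 2.8889411;  |Δ| = 0.0001595
|x_5 − x_4| = 0.0001595 < 10^{-3}

n = 5, x_n = 2.88894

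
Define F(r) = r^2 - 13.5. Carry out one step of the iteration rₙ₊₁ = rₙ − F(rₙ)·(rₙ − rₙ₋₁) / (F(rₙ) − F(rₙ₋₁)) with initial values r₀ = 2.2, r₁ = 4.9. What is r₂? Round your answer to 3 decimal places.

F(2.2) = -8.66000, F(4.9) = 10.51000
r₂ = 4.90000 − 10.51000·(4.90000 − 2.20000) / (10.51000 − (-8.66000)) = 4.90000 − (28.37700)/(19.17000) = 3.41972

3.420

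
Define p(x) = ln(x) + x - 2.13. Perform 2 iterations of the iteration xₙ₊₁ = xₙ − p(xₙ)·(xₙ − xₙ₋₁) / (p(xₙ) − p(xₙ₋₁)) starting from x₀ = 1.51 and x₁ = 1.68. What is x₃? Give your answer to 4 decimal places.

p(1.51) = -0.207890, p(1.68) = 0.068794
x₂ = 1.680000 − 0.068794·(1.680000 − 1.510000) / (0.068794 − (-0.207890)) = 1.680000 − (0.011695)/(0.276684) = 1.637732
p(1.637732) = 0.001044
x₃ = 1.637732 − 0.001044·(1.637732 − 1.680000) / (0.001044 − 0.068794) = 1.637732 − (-0.000044)/(-0.067750) = 1.637080

1.6371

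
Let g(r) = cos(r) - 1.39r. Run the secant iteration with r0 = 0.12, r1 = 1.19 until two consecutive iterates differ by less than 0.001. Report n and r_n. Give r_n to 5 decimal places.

g(0.12) = 0.8260086, g(1.19) = -1.2824401
r2 = 1.1900000 − (-1.2824401)·(1.0700000)/(-2.1084488) = 0.5391846;  |Δ| = 0.6508154
g(0.5391846) = 0.1086610
r3 = 0.5391846 − 0.1086610·(-0.6508154)/(1.3911012) = 0.5900208;  |Δ| = 0.0508362
g(0.5900208) = 0.0108002
r4 = 0.5900208 − 0.0108002·(0.0508362)/(-0.0978608) = 0.5956312;  |Δ| = 0.0056104
g(0.5956312) = -0.0001329
r5 = 0.5956312 − (-0.0001329)·(0.0056104)/(-0.0109331) = 0.5955630;  |Δ| = 0.0000682
|r5 − r4| = 0.0000682 < 0.001

n = 5, r_n = 0.59556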